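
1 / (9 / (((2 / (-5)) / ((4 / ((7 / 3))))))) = -7 / 270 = -0.03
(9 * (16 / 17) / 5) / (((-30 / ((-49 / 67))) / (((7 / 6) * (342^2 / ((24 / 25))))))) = 6686442 / 1139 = 5870.45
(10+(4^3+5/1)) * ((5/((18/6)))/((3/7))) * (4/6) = 5530/27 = 204.81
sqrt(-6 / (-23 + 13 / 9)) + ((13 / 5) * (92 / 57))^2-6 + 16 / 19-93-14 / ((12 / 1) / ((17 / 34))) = -80.60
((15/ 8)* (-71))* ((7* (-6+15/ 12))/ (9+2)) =141645/ 352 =402.40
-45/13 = -3.46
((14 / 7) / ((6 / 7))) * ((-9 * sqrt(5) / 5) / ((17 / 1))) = -21 * sqrt(5) / 85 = -0.55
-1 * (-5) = 5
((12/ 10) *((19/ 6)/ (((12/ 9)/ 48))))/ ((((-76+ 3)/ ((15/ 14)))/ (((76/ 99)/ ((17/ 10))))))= -0.91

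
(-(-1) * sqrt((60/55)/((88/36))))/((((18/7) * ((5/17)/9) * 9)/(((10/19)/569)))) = 119 * sqrt(6)/356763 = 0.00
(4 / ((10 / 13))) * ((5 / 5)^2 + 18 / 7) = 130 / 7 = 18.57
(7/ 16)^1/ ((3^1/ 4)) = 7/ 12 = 0.58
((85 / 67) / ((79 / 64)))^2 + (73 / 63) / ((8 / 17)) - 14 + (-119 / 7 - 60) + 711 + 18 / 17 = 149923440537121 / 240039794232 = 624.58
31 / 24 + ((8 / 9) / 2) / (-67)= 6199 / 4824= 1.29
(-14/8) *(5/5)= -7/4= -1.75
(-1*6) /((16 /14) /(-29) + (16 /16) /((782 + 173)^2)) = 370282150 /2431999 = 152.25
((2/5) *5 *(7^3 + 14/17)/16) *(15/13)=87675/1768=49.59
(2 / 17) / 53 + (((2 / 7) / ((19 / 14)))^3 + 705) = 4356942477 / 6179959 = 705.01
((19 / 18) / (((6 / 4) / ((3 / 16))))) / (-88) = -19 / 12672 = -0.00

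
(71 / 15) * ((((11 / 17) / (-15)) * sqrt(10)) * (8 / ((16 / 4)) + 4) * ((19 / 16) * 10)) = -46.00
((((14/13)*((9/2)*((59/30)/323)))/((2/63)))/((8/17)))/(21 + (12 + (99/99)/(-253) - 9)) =19748421/239925920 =0.08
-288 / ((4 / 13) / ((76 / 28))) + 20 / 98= -124478 / 49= -2540.37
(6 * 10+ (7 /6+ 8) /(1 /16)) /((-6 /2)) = -620 /9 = -68.89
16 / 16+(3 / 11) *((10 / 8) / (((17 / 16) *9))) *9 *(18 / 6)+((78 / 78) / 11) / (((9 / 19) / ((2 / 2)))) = 3626 / 1683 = 2.15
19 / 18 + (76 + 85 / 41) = 79.13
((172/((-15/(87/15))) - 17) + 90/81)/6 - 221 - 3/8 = -1269581/5400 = -235.11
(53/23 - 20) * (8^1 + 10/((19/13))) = -114774/437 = -262.64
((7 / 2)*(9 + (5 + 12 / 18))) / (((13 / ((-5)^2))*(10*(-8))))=-385 / 312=-1.23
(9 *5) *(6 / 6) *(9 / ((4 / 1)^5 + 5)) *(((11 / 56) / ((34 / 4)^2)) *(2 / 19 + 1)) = 4455 / 3766826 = 0.00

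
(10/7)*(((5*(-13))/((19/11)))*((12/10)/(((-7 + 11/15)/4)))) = 257400/6251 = 41.18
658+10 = 668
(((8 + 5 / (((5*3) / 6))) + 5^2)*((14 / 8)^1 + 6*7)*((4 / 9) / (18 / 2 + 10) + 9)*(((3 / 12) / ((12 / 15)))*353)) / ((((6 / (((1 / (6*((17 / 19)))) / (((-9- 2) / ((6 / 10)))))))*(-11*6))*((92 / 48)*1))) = 3336158875 / 163506816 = 20.40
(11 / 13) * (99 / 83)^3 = 10673289 / 7433231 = 1.44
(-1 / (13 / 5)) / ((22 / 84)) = -210 / 143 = -1.47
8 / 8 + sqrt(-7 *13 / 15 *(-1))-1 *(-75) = 78.46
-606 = -606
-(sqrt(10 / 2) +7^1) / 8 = -7 / 8 - sqrt(5) / 8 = -1.15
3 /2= 1.50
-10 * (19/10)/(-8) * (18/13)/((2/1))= 171/104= 1.64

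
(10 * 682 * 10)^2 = 4651240000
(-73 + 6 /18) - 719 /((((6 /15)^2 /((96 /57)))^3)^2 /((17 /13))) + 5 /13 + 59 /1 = -2346816024369766358 /1834789359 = -1279065639.26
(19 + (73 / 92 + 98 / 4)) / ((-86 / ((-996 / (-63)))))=-338225 / 41538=-8.14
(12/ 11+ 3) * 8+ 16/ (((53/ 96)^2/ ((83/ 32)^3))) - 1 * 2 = 58505797/ 61798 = 946.73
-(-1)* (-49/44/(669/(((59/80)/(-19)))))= 2891/44742720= 0.00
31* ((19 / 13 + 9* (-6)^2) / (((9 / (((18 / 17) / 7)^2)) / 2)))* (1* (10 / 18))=5246440 / 184093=28.50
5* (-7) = -35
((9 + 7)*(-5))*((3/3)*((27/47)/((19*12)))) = -180/893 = -0.20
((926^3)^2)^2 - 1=397495155639882245867698528490622975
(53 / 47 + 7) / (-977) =-382 / 45919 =-0.01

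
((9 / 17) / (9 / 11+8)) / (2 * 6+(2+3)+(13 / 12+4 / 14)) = 8316 / 2544407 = 0.00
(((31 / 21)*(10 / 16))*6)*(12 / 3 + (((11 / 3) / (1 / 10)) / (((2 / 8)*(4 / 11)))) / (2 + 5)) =100285 / 294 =341.11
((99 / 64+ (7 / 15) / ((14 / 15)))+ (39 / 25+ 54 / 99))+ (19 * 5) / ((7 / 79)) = 132599567 / 123200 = 1076.30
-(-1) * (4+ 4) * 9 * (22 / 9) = 176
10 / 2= 5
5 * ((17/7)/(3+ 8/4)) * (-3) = -51/7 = -7.29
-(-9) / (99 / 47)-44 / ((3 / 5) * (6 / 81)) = -10843 / 11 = -985.73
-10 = -10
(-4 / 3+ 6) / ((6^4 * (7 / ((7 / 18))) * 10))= 7 / 349920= 0.00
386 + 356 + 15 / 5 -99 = 646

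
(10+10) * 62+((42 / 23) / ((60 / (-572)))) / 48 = 3421399 / 2760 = 1239.64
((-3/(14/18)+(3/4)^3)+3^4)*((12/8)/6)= 34749/1792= 19.39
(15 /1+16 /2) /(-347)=-23 /347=-0.07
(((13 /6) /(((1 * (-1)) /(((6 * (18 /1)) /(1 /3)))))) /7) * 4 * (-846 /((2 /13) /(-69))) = -1065442248 /7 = -152206035.43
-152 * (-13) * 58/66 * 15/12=71630/33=2170.61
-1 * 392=-392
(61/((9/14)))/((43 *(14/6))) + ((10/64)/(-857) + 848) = 3003311291/3537696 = 848.95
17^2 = 289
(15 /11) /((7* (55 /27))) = 81 /847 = 0.10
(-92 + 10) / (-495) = 82 / 495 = 0.17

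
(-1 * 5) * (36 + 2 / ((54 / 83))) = -5275 / 27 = -195.37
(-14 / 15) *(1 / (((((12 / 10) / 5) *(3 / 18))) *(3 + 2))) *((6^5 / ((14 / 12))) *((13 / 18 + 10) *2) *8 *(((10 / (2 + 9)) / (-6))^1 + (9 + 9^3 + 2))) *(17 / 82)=-369126673920 / 451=-818462691.62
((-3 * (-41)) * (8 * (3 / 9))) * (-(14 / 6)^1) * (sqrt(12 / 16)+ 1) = -2296 / 3 - 1148 * sqrt(3) / 3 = -1428.13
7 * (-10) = -70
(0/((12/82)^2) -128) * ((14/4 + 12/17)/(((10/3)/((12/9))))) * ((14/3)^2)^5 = -1054860161.94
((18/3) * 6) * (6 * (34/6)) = 1224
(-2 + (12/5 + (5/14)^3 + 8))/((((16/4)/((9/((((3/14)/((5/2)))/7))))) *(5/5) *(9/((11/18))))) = 1274603/12096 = 105.37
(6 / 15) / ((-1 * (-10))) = 1 / 25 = 0.04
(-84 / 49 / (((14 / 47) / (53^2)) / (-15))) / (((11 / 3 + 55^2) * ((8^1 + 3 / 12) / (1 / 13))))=23764140 / 31832801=0.75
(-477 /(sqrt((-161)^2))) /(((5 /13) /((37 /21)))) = -76479 /5635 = -13.57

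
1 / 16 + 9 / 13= 157 / 208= 0.75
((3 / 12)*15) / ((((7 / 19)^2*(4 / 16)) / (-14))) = -10830 / 7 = -1547.14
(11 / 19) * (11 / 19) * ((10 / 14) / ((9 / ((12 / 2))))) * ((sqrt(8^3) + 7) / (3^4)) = 0.06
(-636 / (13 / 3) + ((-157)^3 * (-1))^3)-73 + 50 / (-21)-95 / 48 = 253150914953758631553179 / 4368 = 57955795548021664732.87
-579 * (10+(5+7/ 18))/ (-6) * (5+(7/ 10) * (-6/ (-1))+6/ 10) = 14553.27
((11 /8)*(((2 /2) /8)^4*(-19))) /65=-209 /2129920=-0.00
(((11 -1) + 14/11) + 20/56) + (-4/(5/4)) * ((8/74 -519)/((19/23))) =1094341093/541310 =2021.65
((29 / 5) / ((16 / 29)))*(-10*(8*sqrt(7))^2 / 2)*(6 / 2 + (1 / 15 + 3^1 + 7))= -4615408 / 15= -307693.87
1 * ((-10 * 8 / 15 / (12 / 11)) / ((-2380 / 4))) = 44 / 5355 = 0.01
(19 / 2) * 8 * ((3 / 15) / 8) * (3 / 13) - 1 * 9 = -1113 / 130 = -8.56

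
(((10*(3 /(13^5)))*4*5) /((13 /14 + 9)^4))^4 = 282262752580094499225600000000 /369065840492681520240521270747449249940016387204083836561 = 0.00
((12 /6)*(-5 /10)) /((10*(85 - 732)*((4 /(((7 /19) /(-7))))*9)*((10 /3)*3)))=-1 /44254800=-0.00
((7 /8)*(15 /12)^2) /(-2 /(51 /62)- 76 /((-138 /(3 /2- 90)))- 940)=-0.00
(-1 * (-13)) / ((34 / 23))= 299 / 34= 8.79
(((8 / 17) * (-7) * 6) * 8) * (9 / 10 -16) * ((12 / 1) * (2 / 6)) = 811776 / 85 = 9550.31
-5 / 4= -1.25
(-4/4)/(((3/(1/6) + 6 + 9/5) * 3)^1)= -5/387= -0.01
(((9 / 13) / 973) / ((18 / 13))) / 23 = 1 / 44758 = 0.00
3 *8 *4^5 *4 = 98304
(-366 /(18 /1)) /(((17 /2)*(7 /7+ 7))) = -61 /204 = -0.30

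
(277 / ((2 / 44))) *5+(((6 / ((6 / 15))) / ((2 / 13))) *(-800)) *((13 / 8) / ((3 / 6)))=-223030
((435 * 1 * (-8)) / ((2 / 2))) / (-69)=1160 / 23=50.43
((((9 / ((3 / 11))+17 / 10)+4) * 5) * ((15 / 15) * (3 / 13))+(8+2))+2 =1473 / 26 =56.65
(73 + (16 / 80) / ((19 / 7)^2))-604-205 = -1328431 / 1805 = -735.97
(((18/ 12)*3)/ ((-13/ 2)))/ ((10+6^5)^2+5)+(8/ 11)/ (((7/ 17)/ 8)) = 285811584217/ 20227474267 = 14.13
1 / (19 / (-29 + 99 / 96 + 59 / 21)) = -16907 / 12768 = -1.32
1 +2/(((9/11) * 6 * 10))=281/270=1.04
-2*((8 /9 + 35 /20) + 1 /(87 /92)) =-3859 /522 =-7.39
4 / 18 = 2 / 9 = 0.22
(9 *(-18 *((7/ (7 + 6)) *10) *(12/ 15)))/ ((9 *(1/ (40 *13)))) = -40320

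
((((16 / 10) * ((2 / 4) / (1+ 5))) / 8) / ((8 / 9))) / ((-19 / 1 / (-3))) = 9 / 3040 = 0.00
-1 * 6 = -6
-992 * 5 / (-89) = 4960 / 89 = 55.73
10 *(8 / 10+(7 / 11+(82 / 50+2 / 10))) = 1802 / 55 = 32.76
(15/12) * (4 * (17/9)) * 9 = 85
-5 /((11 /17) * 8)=-85 /88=-0.97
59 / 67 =0.88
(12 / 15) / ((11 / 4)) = 16 / 55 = 0.29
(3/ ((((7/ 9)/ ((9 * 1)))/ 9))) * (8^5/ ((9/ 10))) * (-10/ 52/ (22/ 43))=-4279910400/ 1001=-4275634.77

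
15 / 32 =0.47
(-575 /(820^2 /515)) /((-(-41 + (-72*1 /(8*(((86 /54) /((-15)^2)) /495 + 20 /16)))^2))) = 2677860642431600605 /65905607240886728176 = 0.04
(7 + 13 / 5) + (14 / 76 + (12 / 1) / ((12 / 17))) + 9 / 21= 36193 / 1330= 27.21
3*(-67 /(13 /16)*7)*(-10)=225120 /13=17316.92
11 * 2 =22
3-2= 1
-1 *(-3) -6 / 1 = -3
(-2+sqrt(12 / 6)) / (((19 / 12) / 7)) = -168 / 19+84*sqrt(2) / 19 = -2.59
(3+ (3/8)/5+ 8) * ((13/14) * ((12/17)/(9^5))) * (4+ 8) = 5759/3903795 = 0.00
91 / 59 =1.54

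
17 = 17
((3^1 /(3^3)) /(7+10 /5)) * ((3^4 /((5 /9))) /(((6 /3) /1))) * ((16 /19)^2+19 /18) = 11467 /7220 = 1.59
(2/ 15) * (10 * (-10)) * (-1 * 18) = 240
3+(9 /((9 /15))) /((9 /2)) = 6.33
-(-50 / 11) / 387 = 0.01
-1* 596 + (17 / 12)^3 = -1024975 / 1728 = -593.16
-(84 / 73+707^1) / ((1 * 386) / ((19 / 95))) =-10339 / 28178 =-0.37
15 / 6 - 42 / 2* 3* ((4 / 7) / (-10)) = 61 / 10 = 6.10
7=7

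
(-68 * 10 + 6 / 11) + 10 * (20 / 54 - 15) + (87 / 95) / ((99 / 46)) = -23286554 / 28215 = -825.33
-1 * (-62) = 62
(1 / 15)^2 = 1 / 225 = 0.00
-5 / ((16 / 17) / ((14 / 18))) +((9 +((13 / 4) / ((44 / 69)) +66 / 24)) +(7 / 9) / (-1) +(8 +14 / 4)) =9281 / 396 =23.44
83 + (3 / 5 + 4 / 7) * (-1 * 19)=2126 / 35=60.74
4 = 4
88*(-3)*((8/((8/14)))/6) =-616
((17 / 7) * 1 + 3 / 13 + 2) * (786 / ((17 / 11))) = 3665904 / 1547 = 2369.69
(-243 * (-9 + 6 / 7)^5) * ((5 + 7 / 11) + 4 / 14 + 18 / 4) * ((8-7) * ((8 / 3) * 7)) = 1692432825.51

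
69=69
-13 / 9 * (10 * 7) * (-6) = 1820 / 3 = 606.67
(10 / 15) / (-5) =-2 / 15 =-0.13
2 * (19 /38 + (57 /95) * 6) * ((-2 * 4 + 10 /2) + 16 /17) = -287 /17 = -16.88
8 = 8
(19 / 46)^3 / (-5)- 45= -21907459 / 486680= -45.01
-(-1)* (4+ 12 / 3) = 8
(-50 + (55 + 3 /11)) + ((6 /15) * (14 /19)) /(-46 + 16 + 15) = 82342 /15675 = 5.25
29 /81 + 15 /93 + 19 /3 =17207 /2511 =6.85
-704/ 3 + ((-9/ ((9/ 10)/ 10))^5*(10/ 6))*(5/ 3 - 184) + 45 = 27349999998293/ 9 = 3038888888699.22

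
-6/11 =-0.55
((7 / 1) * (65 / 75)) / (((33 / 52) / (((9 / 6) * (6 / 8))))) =1183 / 110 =10.75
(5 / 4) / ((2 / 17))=85 / 8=10.62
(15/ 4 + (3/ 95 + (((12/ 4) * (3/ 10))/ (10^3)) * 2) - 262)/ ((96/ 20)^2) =-24530579/ 2188800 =-11.21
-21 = -21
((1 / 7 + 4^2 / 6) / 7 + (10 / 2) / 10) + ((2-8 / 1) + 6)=265 / 294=0.90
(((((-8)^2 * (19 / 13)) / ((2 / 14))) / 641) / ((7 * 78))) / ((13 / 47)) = 28576 / 4224831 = 0.01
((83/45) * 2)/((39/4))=664/1755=0.38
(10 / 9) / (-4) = -5 / 18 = -0.28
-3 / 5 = -0.60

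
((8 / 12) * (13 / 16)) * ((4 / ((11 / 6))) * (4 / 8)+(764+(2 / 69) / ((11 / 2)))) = 1887301 / 4554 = 414.43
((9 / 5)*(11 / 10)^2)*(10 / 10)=1089 / 500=2.18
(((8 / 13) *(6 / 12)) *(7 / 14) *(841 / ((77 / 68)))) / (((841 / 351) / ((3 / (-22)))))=-5508 / 847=-6.50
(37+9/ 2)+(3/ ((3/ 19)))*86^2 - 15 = 281101/ 2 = 140550.50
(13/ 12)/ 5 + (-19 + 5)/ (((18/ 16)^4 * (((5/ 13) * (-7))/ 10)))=4288271/ 131220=32.68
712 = 712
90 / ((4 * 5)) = 9 / 2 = 4.50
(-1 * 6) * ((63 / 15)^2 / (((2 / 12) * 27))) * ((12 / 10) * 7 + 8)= -48216 / 125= -385.73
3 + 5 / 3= 14 / 3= 4.67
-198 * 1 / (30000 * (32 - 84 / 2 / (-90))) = -99 / 487000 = -0.00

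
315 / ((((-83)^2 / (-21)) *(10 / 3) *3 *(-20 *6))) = 441 / 551120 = 0.00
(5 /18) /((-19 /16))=-40 /171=-0.23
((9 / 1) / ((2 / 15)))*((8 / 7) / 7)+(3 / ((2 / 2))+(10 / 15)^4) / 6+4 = 370387 / 23814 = 15.55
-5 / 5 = -1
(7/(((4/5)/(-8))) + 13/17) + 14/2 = -1058/17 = -62.24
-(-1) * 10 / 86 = 5 / 43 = 0.12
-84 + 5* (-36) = -264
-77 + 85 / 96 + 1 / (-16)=-7313 / 96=-76.18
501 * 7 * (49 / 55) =171843 / 55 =3124.42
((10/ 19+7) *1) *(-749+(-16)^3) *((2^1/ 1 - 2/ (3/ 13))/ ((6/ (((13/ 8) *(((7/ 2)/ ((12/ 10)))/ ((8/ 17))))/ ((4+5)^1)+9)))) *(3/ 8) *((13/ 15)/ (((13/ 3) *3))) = 850157165/ 82944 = 10249.77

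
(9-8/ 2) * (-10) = -50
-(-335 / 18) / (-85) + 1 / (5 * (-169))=-56921 / 258570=-0.22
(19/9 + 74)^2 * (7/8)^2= 22992025/5184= 4435.19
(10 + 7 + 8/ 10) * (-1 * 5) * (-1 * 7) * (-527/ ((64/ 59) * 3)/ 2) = -19370939/ 384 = -50445.15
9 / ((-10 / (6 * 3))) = -81 / 5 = -16.20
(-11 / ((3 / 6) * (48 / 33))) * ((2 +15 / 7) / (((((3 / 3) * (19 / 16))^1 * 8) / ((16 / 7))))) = -14036 / 931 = -15.08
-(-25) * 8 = 200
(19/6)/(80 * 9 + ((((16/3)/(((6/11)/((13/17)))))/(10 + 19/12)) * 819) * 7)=44897/62676576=0.00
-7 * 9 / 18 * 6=-21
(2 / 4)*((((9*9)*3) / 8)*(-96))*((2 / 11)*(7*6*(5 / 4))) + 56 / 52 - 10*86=-2112996 / 143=-14776.20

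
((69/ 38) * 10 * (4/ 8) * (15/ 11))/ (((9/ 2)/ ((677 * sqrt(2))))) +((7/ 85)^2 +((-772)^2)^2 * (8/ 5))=389275 * sqrt(2)/ 209 +4106076490639409/ 7225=568315087843.66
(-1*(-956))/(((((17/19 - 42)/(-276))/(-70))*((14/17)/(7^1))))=-2982892080/781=-3819324.05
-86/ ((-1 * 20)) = 43/ 10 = 4.30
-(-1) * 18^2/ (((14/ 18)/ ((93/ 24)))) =22599/ 14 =1614.21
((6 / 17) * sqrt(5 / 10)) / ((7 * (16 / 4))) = 3 * sqrt(2) / 476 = 0.01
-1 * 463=-463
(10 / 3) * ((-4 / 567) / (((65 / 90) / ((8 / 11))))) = -640 / 27027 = -0.02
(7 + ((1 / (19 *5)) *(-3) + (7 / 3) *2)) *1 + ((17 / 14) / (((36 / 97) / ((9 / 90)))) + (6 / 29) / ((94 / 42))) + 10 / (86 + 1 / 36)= 13628204777 / 1119731760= 12.17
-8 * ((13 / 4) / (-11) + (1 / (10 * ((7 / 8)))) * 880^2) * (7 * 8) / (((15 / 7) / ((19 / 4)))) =-4833891916 / 55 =-87888943.93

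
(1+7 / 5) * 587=7044 / 5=1408.80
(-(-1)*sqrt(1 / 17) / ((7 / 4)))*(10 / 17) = 40*sqrt(17) / 2023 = 0.08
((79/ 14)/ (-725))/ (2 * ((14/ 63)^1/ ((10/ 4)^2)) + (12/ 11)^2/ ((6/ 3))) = -86031/ 7363216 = -0.01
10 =10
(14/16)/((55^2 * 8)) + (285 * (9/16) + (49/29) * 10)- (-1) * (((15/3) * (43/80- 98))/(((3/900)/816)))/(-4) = 167442193682703/5614400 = 29823702.21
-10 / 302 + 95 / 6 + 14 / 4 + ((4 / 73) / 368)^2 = 394350007861 / 20432409168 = 19.30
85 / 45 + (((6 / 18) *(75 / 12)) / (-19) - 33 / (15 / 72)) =-535643 / 3420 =-156.62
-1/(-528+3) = 1/525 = 0.00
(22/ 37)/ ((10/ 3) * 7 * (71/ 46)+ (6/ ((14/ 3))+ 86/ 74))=10626/ 687361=0.02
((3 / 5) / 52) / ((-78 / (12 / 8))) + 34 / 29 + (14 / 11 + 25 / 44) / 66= 56934023 / 47441680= 1.20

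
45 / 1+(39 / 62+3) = 48.63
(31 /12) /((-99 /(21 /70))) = -31 /3960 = -0.01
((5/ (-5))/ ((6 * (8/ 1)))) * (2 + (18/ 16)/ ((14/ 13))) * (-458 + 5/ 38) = 5933059/ 204288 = 29.04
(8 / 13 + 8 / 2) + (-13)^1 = -109 / 13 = -8.38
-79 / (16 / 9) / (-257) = 711 / 4112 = 0.17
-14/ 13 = -1.08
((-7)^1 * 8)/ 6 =-28/ 3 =-9.33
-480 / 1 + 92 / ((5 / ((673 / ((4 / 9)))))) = 136911 / 5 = 27382.20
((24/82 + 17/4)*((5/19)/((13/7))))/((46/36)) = 234675/465842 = 0.50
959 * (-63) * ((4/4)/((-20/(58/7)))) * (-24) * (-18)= 54064584/5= 10812916.80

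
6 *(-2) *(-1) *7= 84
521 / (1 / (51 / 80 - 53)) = -2182469 / 80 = -27280.86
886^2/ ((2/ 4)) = 1569992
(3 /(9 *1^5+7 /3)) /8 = 9 /272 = 0.03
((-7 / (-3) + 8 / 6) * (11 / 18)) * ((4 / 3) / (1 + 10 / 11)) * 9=2662 / 189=14.08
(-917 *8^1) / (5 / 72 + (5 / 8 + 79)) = -264096 / 2869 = -92.05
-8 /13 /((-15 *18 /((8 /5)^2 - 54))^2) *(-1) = 3307592 /148078125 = 0.02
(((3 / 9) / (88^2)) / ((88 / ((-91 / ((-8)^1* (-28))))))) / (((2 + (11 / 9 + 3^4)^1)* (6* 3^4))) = -13 / 2677825142784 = -0.00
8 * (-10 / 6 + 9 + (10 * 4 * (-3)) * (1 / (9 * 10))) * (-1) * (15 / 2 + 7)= -696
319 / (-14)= -319 / 14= -22.79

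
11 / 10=1.10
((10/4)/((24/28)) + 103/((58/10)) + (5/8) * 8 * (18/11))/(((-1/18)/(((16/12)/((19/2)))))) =-441860/6061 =-72.90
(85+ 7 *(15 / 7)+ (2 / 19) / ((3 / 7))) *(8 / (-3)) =-45712 / 171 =-267.32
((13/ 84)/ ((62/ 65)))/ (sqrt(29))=845*sqrt(29)/ 151032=0.03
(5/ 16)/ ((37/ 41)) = 205/ 592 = 0.35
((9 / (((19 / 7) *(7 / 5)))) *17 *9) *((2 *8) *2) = 220320 / 19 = 11595.79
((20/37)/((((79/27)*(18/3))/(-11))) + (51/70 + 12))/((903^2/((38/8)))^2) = 101685397/241855144579671840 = 0.00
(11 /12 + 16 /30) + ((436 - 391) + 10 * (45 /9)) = 1929 /20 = 96.45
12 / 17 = 0.71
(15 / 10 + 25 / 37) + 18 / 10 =1471 / 370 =3.98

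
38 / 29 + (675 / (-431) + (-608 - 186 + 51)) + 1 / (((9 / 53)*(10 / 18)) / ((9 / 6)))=-90912199 / 124990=-727.36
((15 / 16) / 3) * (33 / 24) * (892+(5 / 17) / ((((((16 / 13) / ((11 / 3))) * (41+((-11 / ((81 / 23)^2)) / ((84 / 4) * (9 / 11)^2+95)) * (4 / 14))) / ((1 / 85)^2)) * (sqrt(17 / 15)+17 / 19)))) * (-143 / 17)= -363116368548519161865575 / 112626643129555621888- 4101107001780789 * sqrt(255) / 1914652933202445572096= -3224.07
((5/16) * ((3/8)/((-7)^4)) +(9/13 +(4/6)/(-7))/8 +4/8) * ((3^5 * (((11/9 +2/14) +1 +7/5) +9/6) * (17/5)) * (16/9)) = 15536353669/3495856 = 4444.22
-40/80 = -1/2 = -0.50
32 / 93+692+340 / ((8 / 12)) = 111818 / 93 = 1202.34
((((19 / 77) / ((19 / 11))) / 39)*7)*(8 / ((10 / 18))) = 24 / 65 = 0.37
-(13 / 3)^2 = -169 / 9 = -18.78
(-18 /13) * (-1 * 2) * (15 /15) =36 /13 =2.77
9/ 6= 3/ 2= 1.50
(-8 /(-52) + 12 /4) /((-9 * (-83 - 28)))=41 /12987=0.00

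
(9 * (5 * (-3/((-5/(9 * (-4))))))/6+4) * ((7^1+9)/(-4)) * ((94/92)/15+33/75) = 553948/1725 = 321.13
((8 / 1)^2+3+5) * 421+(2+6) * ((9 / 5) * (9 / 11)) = 30323.78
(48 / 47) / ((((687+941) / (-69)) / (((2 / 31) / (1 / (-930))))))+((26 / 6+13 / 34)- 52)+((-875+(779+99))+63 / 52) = -2053335181 / 50730108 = -40.48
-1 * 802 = -802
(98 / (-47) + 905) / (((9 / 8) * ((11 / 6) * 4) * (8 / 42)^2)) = 6238239 / 2068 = 3016.56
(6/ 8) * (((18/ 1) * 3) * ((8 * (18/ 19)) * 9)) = 52488/ 19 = 2762.53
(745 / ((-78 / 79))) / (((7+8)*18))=-11771 / 4212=-2.79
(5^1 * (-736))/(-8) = 460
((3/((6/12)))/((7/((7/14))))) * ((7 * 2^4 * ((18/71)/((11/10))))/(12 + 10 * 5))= 4320/24211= 0.18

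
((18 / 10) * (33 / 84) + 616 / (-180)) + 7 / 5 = -1657 / 1260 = -1.32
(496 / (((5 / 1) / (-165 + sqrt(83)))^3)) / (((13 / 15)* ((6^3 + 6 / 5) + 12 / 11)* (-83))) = 824439792 / 719693-223035824* sqrt(83) / 10795395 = 957.32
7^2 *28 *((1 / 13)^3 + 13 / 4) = 9797795 / 2197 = 4459.62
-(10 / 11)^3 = -0.75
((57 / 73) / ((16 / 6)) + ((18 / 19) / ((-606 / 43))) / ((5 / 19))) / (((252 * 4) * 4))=0.00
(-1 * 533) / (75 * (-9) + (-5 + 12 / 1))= 533 / 668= 0.80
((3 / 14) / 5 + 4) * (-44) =-6226 / 35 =-177.89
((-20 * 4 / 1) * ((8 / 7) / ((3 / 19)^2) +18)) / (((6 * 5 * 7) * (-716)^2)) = -2011 / 42390243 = -0.00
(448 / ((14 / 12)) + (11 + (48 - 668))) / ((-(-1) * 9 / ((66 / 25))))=-66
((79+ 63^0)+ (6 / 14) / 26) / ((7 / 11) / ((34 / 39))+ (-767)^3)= -2723281 / 15356741917699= -0.00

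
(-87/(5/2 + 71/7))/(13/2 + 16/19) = -15428/16461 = -0.94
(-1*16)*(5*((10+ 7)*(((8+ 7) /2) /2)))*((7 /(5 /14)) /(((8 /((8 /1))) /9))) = -899640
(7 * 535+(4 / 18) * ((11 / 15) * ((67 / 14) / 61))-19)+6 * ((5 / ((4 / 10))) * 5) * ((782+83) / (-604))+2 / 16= 222073007101 / 69635160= 3189.09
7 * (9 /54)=7 /6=1.17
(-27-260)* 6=-1722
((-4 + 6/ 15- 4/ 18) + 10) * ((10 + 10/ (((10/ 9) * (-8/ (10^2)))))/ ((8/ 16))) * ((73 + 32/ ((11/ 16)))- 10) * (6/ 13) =-27469180/ 429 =-64030.72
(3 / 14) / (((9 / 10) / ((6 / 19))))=10 / 133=0.08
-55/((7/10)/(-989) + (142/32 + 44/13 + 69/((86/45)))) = -56570800/45180587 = -1.25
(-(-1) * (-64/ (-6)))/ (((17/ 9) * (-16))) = -6/ 17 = -0.35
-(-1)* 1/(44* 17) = 1/748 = 0.00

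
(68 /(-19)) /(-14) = 0.26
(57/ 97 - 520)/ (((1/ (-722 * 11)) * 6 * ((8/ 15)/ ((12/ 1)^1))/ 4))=6002126790/ 97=61877595.77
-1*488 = -488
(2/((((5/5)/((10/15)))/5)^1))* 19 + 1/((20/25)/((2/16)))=12175/96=126.82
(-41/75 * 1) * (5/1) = -41/15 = -2.73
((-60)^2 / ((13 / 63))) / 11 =226800 / 143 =1586.01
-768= -768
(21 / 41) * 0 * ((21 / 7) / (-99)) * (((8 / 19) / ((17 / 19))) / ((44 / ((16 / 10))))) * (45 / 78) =0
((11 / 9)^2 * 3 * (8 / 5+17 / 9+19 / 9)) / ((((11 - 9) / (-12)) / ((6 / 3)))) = -13552 / 45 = -301.16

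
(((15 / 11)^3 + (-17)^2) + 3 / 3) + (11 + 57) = 479873 / 1331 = 360.54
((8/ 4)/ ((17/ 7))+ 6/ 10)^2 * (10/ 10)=14641/ 7225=2.03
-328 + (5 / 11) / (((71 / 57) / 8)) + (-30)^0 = -253107 / 781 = -324.08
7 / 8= 0.88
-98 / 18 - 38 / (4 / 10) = -904 / 9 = -100.44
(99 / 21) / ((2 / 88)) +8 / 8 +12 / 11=16133 / 77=209.52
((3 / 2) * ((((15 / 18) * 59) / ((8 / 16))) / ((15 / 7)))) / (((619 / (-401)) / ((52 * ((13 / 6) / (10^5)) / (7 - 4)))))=-27988597 / 1671300000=-0.02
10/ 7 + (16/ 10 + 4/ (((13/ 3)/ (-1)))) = 958/ 455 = 2.11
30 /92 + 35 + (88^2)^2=2758600281 /46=59969571.33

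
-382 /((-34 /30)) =5730 /17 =337.06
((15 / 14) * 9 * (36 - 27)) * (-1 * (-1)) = 1215 / 14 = 86.79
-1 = -1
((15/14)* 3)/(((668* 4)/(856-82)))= 0.93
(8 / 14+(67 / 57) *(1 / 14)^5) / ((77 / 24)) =0.18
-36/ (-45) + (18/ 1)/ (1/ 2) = 184/ 5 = 36.80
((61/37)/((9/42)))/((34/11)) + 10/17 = 5807/1887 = 3.08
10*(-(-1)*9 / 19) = 90 / 19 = 4.74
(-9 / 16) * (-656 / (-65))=-369 / 65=-5.68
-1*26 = -26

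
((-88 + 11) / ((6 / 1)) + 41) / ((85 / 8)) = 676 / 255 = 2.65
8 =8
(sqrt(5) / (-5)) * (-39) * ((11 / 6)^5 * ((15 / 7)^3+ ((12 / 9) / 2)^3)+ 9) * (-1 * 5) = -204955635859 * sqrt(5) / 24004512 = -19092.02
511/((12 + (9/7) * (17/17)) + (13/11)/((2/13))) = 78694/3229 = 24.37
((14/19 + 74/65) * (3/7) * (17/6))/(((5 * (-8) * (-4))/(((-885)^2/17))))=18139491/27664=655.71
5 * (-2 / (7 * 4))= -5 / 14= -0.36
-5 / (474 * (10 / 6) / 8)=-4 / 79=-0.05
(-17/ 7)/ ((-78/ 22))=187/ 273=0.68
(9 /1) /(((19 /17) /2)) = 306 /19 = 16.11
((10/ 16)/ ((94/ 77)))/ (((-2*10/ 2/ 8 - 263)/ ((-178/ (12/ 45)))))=73425/ 56776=1.29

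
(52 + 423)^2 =225625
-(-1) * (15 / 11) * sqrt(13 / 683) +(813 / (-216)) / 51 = -271 / 3672 +15 * sqrt(8879) / 7513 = 0.11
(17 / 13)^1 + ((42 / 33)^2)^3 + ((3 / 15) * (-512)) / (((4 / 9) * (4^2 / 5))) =-1530180591 / 23030293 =-66.44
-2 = -2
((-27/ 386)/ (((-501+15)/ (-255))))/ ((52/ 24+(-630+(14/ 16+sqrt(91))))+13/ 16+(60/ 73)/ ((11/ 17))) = 10523282880* sqrt(91)/ 111932647984964857+6575742669100/ 111932647984964857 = 0.00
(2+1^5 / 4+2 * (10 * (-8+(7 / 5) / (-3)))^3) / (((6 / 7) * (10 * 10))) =-917673883 / 64800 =-14161.63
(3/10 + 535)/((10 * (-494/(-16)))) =10706/6175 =1.73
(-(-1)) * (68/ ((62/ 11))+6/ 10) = 1963/ 155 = 12.66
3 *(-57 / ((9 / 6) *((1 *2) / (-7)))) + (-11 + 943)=1331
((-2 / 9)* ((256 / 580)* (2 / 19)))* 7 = -1792 / 24795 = -0.07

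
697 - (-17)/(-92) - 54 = 59139/92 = 642.82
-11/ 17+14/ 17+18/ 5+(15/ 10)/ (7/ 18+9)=3.94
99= 99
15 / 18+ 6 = 41 / 6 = 6.83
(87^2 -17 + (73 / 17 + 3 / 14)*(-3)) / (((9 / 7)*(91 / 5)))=8970785 / 27846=322.16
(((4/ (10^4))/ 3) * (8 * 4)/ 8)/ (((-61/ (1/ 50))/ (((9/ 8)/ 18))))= -1/ 91500000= -0.00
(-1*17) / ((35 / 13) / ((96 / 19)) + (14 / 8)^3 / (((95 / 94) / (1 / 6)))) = -12.00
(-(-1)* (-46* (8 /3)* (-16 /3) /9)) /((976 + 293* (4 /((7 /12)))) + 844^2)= 2576 /25349193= 0.00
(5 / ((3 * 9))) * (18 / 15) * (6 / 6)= 2 / 9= 0.22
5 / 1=5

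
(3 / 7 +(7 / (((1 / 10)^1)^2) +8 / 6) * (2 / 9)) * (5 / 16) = 147685 / 3024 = 48.84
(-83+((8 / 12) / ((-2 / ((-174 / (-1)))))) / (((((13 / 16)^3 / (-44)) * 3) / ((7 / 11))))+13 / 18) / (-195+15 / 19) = -696495673 / 145924740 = -4.77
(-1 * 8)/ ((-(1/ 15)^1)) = 120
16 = 16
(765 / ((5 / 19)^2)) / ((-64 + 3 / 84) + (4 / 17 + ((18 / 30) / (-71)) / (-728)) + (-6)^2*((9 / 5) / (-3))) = -6933288024 / 53555881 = -129.46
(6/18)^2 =1/9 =0.11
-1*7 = -7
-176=-176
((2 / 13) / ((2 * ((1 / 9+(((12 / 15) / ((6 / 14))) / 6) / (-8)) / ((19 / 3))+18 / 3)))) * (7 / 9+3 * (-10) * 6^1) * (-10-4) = 1225880 / 38181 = 32.11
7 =7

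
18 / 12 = 3 / 2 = 1.50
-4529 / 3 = -1509.67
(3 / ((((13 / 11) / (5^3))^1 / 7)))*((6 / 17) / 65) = 34650 / 2873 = 12.06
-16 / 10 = -8 / 5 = -1.60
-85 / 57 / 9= -0.17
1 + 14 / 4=9 / 2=4.50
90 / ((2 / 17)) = 765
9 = 9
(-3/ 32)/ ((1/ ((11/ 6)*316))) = -869/ 16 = -54.31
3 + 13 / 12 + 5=109 / 12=9.08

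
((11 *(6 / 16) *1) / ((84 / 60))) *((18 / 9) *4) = 165 / 7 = 23.57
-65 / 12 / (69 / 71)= -4615 / 828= -5.57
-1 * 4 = -4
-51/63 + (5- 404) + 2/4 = -16771/42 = -399.31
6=6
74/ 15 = 4.93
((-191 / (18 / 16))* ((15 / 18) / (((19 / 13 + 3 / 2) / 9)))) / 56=-12415 / 1617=-7.68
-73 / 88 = -0.83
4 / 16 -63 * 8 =-2015 / 4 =-503.75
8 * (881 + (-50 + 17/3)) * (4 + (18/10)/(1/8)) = 123157.33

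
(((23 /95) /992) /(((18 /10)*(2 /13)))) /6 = 299 /2035584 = 0.00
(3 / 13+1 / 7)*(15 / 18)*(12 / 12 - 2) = -0.31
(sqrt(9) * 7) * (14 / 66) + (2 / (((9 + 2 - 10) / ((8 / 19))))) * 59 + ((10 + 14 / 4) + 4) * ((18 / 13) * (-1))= 81260 / 2717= 29.91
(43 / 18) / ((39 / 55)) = 2365 / 702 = 3.37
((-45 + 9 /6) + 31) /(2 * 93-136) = -1 /4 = -0.25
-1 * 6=-6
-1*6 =-6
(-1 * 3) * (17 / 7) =-51 / 7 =-7.29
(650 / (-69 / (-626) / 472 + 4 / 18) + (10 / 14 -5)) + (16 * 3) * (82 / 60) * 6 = 1054747026 / 318535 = 3311.24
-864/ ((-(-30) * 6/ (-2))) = 48/ 5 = 9.60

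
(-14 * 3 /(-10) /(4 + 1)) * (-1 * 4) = -84 /25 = -3.36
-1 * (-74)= 74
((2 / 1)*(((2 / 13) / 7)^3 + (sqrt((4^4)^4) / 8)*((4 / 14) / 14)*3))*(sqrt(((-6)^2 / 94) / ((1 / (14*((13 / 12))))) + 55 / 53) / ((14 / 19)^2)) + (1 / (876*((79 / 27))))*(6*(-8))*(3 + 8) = -1188 / 5767 + 68220753316*sqrt(42481514) / 91980122689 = 4833.97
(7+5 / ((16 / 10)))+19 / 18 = 805 / 72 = 11.18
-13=-13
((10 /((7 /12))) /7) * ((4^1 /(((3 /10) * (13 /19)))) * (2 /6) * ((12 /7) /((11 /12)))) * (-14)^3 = -11673600 /143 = -81633.57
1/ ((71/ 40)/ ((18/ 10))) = 1.01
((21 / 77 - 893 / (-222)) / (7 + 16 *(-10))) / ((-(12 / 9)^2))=617 / 39072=0.02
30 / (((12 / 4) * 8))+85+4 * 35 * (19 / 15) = 3163 / 12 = 263.58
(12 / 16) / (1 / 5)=15 / 4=3.75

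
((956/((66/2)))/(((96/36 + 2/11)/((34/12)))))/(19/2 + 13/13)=8126/2961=2.74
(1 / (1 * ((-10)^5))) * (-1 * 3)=3 / 100000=0.00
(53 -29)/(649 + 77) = 4/121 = 0.03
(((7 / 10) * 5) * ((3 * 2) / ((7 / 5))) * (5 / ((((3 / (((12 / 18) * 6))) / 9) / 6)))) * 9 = 48600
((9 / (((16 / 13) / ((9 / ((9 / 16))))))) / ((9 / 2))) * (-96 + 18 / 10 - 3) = -12636 / 5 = -2527.20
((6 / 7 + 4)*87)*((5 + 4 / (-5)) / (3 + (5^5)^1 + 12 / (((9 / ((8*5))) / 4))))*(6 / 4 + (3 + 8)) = 66555 / 10024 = 6.64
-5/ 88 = -0.06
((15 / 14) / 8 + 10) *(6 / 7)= 3405 / 392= 8.69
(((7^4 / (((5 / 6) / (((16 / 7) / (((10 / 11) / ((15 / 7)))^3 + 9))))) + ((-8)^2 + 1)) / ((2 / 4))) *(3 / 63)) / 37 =2.03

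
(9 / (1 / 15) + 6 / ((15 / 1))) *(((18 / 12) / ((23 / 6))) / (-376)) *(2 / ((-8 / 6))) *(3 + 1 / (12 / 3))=237627 / 345920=0.69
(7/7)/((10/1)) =1/10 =0.10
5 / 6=0.83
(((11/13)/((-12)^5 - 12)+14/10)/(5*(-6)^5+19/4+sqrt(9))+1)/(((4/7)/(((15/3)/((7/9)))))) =943095835329/83833760218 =11.25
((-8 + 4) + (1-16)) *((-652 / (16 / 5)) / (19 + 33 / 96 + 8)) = 24776 / 175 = 141.58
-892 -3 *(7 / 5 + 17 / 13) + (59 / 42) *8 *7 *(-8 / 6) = -587932 / 585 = -1005.01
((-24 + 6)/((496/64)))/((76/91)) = -1638/589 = -2.78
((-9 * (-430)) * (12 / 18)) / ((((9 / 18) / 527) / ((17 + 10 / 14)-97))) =-1509222600 / 7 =-215603228.57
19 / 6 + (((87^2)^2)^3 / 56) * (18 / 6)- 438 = 1692285139813479053489677 / 168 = 10073125832223089604105.22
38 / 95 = 0.40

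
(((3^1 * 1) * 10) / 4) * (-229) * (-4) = 6870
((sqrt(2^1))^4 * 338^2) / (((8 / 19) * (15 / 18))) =6511908 / 5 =1302381.60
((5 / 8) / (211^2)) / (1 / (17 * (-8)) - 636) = -85 / 3850932937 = -0.00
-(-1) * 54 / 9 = 6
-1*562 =-562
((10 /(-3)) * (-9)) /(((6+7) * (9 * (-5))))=-2 /39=-0.05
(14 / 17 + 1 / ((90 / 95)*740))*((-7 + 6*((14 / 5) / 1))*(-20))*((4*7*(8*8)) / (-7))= 1171628416 / 28305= 41392.98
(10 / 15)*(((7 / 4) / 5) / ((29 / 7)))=49 / 870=0.06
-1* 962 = -962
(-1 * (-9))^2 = 81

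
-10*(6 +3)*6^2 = -3240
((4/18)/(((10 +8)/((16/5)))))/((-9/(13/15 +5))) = -1408/54675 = -0.03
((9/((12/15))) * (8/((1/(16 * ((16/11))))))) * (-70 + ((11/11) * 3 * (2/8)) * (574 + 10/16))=8316720/11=756065.45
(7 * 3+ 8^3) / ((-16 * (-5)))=533 / 80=6.66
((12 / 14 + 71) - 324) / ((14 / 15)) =-26475 / 98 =-270.15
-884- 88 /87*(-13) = -75764 /87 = -870.85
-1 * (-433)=433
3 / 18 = 1 / 6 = 0.17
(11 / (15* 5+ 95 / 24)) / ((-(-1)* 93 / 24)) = 2112 / 58745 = 0.04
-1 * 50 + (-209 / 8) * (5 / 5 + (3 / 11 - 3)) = -39 / 8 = -4.88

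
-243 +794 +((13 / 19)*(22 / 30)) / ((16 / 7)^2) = 40207967 / 72960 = 551.10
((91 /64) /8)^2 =8281 /262144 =0.03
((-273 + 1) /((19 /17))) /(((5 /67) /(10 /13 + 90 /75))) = -6421.93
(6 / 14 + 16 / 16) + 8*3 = 178 / 7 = 25.43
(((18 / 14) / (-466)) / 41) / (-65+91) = -0.00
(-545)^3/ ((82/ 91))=-14730954875/ 82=-179645791.16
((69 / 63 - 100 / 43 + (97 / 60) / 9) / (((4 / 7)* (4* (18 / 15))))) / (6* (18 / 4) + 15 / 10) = -170783 / 12705984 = -0.01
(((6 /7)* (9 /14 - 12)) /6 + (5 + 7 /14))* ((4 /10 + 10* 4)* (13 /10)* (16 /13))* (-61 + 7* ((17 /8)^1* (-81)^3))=-1981409545.68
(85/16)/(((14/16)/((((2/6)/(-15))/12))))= -17/1512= -0.01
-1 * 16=-16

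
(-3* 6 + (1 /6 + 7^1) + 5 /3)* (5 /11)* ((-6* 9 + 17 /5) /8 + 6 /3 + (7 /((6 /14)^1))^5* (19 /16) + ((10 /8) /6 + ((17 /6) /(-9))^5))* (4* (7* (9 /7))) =-15845839638060805 /76527504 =-207060714.25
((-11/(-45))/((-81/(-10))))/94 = 11/34263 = 0.00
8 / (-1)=-8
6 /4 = 3 /2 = 1.50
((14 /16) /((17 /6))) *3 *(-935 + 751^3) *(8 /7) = 7624148688 /17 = 448479334.59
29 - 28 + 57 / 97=154 / 97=1.59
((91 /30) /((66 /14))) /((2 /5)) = 637 /396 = 1.61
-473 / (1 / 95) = -44935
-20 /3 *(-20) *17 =6800 /3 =2266.67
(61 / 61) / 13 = 1 / 13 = 0.08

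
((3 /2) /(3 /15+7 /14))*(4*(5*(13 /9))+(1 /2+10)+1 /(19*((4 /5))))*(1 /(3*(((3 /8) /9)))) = 269870 /399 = 676.37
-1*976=-976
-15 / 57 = -5 / 19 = -0.26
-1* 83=-83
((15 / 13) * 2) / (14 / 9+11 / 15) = 1350 / 1339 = 1.01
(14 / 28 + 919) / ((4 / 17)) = 31263 / 8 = 3907.88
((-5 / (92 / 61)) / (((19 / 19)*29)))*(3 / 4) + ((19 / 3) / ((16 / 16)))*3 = 201853 / 10672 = 18.91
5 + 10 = 15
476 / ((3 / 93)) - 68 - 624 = 14064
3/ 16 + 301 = 4819/ 16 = 301.19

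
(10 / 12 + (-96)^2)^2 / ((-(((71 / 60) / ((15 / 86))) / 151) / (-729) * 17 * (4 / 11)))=5445706328723925 / 24424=222965375398.13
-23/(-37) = 23/37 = 0.62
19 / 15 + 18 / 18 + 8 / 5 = 58 / 15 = 3.87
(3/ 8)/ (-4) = -3/ 32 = -0.09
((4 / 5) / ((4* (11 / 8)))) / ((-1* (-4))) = 2 / 55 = 0.04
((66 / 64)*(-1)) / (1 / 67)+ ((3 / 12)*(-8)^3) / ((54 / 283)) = -639281 / 864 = -739.91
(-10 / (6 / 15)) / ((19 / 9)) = -225 / 19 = -11.84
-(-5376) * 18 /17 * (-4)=-387072 /17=-22768.94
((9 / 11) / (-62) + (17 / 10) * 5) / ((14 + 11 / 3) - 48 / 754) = 3273114 / 6788969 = 0.48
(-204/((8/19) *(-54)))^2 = 104329/1296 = 80.50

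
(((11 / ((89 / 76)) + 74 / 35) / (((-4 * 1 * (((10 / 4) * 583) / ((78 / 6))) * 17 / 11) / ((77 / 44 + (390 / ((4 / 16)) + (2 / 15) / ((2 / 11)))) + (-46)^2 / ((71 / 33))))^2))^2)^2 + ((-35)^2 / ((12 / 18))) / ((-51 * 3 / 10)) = 16117629976295416092966837445963133914678116024660509069583978367925698877264017681 / 27719624443109218085921830831504699948341333662670656100000000000000000000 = 581451960.48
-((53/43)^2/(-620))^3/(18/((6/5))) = 22164361129/22598367191131080000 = 0.00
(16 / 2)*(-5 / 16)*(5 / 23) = -25 / 46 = -0.54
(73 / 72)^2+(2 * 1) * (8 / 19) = 184195 / 98496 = 1.87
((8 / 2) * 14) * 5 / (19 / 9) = 2520 / 19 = 132.63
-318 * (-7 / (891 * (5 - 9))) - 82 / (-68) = 2935 / 5049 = 0.58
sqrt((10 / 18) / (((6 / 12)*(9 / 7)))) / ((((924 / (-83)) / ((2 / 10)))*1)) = -83*sqrt(70) / 41580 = -0.02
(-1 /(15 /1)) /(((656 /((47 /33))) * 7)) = -47 /2273040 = -0.00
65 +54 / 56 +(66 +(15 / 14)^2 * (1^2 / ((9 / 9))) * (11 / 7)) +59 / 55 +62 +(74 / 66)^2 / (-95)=2793777719 / 14194026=196.83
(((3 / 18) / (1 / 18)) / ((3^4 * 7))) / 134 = 1 / 25326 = 0.00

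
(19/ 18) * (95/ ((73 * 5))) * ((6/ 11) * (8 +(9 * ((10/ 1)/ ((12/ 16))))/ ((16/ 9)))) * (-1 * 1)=-54511/ 4818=-11.31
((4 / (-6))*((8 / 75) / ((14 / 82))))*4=-2624 / 1575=-1.67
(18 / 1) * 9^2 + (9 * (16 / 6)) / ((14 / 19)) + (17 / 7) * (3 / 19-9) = 195390 / 133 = 1469.10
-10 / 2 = -5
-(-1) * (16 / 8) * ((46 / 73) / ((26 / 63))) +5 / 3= 13439 / 2847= 4.72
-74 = -74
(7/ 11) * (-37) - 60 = -919/ 11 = -83.55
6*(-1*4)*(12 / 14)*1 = -144 / 7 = -20.57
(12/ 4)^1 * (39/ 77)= 117/ 77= 1.52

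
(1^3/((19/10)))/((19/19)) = 10/19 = 0.53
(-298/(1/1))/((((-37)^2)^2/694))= -206812/1874161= -0.11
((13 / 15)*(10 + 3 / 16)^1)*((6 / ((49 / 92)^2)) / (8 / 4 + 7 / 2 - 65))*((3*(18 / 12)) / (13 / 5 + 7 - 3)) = -6725706 / 3142909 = -2.14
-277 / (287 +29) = -277 / 316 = -0.88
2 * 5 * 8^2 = 640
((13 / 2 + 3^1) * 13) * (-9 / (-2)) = 2223 / 4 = 555.75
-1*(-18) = 18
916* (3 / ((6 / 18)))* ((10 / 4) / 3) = 6870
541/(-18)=-541/18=-30.06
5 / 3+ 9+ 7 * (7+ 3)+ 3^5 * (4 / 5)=4126 / 15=275.07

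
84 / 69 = 28 / 23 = 1.22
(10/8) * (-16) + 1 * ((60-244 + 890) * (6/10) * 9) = 18962/5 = 3792.40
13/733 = 0.02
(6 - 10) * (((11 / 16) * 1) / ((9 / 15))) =-55 / 12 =-4.58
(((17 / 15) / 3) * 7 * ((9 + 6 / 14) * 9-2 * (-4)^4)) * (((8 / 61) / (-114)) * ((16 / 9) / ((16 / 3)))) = 40664 / 93879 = 0.43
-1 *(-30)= 30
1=1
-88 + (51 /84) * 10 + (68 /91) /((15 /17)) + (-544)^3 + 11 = -439500663643 /2730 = -160989254.08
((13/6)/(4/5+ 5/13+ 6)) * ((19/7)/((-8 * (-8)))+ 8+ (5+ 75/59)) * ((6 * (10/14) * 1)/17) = 1598473825/1468905536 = 1.09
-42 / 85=-0.49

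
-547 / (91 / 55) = -30085 / 91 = -330.60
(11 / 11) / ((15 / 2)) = 0.13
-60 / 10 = -6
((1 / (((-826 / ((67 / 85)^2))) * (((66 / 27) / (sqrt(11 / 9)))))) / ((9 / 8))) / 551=-8978 * sqrt(11) / 54256708275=-0.00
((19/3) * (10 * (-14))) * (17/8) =-11305/6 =-1884.17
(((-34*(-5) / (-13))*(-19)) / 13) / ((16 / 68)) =27455 / 338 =81.23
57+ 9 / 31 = 1776 / 31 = 57.29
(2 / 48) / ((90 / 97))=97 / 2160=0.04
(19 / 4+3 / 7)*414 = 2143.93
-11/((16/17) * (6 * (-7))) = 187/672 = 0.28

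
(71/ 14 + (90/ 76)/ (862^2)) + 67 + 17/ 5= 74584529163/ 988248520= 75.47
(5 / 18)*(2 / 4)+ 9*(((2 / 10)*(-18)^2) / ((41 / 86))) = 1223.44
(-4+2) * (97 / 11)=-194 / 11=-17.64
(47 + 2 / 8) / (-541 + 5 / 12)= -0.09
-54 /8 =-27 /4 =-6.75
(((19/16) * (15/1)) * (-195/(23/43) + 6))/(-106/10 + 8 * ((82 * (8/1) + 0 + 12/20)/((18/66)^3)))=-16700175/677041616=-0.02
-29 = -29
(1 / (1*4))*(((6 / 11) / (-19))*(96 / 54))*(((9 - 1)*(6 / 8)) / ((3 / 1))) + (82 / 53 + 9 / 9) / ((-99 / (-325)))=277027 / 33231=8.34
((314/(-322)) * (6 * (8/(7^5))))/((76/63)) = -16956/7344659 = -0.00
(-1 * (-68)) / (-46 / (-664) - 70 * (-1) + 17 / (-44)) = 124168 / 127241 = 0.98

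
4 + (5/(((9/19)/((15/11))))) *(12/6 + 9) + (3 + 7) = 517/3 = 172.33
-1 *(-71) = 71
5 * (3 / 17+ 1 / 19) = 370 / 323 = 1.15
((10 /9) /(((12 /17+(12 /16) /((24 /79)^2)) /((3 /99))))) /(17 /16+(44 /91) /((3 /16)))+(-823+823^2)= 8188937064080818 /12104751549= 676506.00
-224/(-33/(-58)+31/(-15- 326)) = -142912/305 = -468.56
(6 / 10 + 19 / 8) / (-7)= -17 / 40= -0.42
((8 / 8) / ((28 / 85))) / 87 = 85 / 2436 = 0.03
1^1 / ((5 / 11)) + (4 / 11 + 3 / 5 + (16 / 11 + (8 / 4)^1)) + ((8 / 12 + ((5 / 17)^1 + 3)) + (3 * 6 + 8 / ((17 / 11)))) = 94684 / 2805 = 33.76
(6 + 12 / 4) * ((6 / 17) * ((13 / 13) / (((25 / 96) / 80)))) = 82944 / 85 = 975.81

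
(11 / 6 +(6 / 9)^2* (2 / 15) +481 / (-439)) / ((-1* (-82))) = 94459 / 9719460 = 0.01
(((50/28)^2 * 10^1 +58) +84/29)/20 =263693/56840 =4.64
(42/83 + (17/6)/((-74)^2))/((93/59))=81500417/253615464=0.32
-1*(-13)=13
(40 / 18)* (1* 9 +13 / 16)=785 / 36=21.81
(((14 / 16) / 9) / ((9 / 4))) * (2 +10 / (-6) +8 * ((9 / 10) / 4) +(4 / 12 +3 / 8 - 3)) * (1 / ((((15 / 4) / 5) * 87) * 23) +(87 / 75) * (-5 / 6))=7712537 / 1166983200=0.01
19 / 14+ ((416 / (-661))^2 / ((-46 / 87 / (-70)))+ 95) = 20933725147 / 140688562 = 148.79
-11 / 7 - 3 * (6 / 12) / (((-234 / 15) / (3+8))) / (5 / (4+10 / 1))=253 / 182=1.39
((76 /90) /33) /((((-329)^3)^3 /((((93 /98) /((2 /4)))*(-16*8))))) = 150784 /1095378873619309971316951095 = 0.00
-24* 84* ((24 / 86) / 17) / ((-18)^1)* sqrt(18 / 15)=1344* sqrt(30) / 3655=2.01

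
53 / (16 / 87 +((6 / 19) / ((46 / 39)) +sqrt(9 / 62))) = 2145180482214 / 5271281693 - 229825653399*sqrt(62) / 5271281693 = 63.65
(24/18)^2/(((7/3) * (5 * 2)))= 8/105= 0.08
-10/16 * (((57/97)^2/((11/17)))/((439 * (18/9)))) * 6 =-828495/363488488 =-0.00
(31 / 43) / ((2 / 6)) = 93 / 43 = 2.16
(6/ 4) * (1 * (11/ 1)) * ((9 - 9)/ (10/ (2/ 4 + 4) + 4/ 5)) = 0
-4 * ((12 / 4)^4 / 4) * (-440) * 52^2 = 96370560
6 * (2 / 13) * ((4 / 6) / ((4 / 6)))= 12 / 13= 0.92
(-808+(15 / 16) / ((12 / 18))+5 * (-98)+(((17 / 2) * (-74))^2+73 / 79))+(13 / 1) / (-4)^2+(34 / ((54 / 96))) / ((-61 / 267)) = 182311594319 / 462624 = 394081.57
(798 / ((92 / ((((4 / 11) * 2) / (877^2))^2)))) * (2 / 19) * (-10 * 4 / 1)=-53760 / 1646309862077903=-0.00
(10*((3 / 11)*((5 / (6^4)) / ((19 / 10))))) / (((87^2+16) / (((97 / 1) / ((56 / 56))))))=2425 / 34241724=0.00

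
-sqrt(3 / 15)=-sqrt(5) / 5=-0.45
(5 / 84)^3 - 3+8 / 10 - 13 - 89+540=1291502641 / 2963520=435.80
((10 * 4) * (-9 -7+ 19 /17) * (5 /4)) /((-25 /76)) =2262.12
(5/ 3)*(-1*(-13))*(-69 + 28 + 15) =-1690/ 3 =-563.33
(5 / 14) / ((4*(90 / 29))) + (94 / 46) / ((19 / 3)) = 154801 / 440496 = 0.35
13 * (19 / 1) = 247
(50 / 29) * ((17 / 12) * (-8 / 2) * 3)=-850 / 29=-29.31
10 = 10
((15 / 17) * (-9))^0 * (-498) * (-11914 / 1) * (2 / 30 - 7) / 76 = -541271.83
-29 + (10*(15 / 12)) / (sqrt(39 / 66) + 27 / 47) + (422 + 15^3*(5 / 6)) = 55225*sqrt(286) / 25358 + 80587119 / 25358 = 3214.81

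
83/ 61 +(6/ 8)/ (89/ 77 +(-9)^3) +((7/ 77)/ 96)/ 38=46630887307/ 34296237888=1.36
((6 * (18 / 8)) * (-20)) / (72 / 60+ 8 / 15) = -155.77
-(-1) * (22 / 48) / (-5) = -11 / 120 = -0.09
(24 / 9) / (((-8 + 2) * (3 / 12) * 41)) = -16 / 369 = -0.04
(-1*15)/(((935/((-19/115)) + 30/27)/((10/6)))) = 855/193507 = 0.00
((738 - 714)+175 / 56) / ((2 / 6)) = 651 / 8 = 81.38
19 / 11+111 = 1240 / 11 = 112.73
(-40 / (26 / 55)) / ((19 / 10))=-11000 / 247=-44.53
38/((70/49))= 133/5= 26.60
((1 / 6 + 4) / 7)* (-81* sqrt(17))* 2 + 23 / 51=23 / 51 - 675* sqrt(17) / 7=-397.13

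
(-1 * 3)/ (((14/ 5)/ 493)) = -7395/ 14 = -528.21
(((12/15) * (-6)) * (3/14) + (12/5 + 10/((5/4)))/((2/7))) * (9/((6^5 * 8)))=619/120960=0.01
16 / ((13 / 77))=1232 / 13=94.77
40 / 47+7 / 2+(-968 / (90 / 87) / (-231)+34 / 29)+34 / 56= 17485357 / 1717380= 10.18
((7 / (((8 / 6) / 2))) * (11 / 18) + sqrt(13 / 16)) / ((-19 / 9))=-231 / 76 - 9 * sqrt(13) / 76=-3.47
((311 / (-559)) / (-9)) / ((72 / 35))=10885 / 362232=0.03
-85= -85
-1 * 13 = -13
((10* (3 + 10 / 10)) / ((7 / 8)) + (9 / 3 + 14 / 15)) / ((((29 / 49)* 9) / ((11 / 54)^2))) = 0.39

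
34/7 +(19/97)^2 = 322433/65863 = 4.90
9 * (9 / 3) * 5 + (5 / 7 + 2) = 964 / 7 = 137.71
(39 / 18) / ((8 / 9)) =39 / 16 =2.44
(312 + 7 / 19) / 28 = 5935 / 532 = 11.16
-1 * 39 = -39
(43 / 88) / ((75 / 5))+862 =1137883 / 1320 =862.03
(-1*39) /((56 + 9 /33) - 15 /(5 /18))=-429 /25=-17.16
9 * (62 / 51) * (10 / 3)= 620 / 17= 36.47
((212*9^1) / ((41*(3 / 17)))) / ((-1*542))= -5406 / 11111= -0.49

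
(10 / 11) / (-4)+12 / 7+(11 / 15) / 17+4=217169 / 39270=5.53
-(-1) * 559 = 559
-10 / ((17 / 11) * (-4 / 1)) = 55 / 34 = 1.62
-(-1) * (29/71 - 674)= -47825/71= -673.59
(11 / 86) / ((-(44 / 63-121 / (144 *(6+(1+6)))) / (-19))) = 124488 / 32465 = 3.83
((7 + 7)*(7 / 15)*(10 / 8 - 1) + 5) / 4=199 / 120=1.66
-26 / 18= -13 / 9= -1.44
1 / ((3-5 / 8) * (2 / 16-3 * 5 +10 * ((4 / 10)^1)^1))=-64 / 1653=-0.04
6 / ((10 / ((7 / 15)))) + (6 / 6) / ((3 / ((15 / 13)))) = 216 / 325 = 0.66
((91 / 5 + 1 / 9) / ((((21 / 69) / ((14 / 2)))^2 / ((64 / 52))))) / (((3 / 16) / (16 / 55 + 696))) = 4273426743296 / 96525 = 44272745.33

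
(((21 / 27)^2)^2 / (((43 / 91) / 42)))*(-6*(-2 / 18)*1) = 21.68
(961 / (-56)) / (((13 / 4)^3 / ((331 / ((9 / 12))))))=-10178912 / 46137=-220.62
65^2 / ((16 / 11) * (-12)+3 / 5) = -232375 / 927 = -250.67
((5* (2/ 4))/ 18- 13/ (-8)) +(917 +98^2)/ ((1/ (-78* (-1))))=59086063/ 72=820639.76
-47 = -47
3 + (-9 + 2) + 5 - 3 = -2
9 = 9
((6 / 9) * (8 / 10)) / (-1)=-8 / 15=-0.53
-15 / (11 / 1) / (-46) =15 / 506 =0.03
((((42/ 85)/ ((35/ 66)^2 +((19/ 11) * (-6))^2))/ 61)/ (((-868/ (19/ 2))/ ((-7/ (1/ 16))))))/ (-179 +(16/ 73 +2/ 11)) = -620288592/ 1201462899815225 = -0.00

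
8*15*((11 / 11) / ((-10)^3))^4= 3 / 25000000000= 0.00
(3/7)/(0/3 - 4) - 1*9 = -255/28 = -9.11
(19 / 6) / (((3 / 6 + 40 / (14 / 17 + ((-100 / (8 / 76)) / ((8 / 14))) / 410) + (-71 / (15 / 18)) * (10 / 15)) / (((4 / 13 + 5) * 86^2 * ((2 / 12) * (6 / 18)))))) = -622170010 / 6187267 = -100.56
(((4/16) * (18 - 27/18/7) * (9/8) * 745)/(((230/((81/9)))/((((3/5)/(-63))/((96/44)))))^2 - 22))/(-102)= -7482035/7019171885824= -0.00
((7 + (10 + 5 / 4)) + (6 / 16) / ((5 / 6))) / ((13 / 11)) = 2057 / 130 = 15.82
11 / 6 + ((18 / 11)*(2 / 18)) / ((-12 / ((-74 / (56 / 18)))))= 2027 / 924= 2.19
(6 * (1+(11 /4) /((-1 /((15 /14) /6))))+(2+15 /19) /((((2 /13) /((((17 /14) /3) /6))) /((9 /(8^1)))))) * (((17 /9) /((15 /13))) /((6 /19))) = 1666561 /72576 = 22.96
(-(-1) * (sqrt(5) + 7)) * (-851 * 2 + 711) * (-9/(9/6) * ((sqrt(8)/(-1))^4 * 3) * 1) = 1141632 * sqrt(5) + 7991424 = 10544190.76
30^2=900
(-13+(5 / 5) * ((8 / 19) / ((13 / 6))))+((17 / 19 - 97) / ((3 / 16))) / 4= -104441 / 741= -140.95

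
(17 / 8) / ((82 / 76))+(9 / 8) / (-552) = 118741 / 60352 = 1.97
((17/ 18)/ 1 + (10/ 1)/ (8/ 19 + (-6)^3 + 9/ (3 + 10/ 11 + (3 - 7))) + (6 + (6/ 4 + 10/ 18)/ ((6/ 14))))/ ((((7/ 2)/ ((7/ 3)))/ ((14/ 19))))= 52908212/ 9198603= 5.75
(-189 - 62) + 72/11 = -2689/11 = -244.45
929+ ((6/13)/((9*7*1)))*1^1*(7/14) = 253618/273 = 929.00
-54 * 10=-540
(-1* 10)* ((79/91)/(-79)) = 10/91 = 0.11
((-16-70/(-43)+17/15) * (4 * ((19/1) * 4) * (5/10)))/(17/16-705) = 20766848/7264635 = 2.86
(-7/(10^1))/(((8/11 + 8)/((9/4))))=-231/1280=-0.18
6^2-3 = 33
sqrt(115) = 10.72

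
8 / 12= 2 / 3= 0.67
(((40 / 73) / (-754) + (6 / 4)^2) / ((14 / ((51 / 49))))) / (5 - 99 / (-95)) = 1199665605 / 43347116176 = 0.03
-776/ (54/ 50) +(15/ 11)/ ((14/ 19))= -2979905/ 4158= -716.67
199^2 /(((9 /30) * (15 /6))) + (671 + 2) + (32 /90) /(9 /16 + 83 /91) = 5166446011 /96615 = 53474.57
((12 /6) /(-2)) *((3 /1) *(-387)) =1161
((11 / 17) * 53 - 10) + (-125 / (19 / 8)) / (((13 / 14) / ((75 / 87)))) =-2991681 / 121771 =-24.57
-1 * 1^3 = -1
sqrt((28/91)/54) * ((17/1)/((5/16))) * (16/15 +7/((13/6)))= 227936 * sqrt(78)/114075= 17.65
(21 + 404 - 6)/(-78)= -419/78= -5.37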